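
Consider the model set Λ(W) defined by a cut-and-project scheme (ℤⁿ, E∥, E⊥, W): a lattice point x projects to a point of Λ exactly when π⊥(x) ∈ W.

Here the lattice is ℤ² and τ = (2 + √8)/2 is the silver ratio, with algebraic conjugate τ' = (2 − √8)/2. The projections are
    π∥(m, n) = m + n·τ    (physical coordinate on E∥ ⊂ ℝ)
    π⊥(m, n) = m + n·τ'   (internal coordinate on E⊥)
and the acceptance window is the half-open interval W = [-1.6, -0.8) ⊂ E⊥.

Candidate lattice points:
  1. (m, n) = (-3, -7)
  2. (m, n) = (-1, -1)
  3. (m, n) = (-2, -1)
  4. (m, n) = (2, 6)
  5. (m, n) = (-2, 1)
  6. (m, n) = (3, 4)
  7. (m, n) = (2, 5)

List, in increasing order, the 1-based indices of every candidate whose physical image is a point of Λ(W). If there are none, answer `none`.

3

Compute τ' = (2−√8)/2 = -0.4142, so π⊥(m,n) = m -0.4142·n.
#1 (-3,-7): internal coord -3 + (-7)·τ' = -0.1005; -0.1005 ∉ [-1.6, -0.8) → out
#2 (-1,-1): internal coord -1 + (-1)·τ' = -0.5858; -0.5858 ∉ [-1.6, -0.8) → out
#3 (-2,-1): internal coord -2 + (-1)·τ' = -1.5858; -1.5858 ∈ [-1.6, -0.8) → IN Λ
#4 (2,6): internal coord 2 + (6)·τ' = -0.4853; -0.4853 ∉ [-1.6, -0.8) → out
#5 (-2,1): internal coord -2 + (1)·τ' = -2.4142; -2.4142 ∉ [-1.6, -0.8) → out
#6 (3,4): internal coord 3 + (4)·τ' = +1.3431; +1.3431 ∉ [-1.6, -0.8) → out
#7 (2,5): internal coord 2 + (5)·τ' = -0.0711; -0.0711 ∉ [-1.6, -0.8) → out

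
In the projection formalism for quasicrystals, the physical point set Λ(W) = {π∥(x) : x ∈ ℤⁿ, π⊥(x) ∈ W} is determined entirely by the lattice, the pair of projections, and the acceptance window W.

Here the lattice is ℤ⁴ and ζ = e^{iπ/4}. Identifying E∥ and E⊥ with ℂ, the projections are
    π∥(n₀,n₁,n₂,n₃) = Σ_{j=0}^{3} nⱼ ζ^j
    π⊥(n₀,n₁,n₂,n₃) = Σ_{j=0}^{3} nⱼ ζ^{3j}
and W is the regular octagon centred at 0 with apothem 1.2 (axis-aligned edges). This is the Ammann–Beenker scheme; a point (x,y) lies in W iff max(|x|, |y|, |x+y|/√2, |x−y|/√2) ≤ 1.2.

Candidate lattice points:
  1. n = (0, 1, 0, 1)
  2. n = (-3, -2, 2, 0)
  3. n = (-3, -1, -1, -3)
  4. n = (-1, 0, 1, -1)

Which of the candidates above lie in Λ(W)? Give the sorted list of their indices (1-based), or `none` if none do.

With ζ = e^{iπ/4} the internal vectors are ζ^0,ζ^3,ζ^6,ζ^9.
#1 (0, 1, 0, 1): internal (0.00000, 1.41421); octagon support 1.41421 vs apothem 1.2 → ∉ W
#2 (-3, -2, 2, 0): internal (-1.58579, -3.41421); octagon support 3.53553 vs apothem 1.2 → ∉ W
#3 (-3, -1, -1, -3): internal (-4.41421, -1.82843); octagon support 4.41421 vs apothem 1.2 → ∉ W
#4 (-1, 0, 1, -1): internal (-1.70711, -1.70711); octagon support 2.41421 vs apothem 1.2 → ∉ W

none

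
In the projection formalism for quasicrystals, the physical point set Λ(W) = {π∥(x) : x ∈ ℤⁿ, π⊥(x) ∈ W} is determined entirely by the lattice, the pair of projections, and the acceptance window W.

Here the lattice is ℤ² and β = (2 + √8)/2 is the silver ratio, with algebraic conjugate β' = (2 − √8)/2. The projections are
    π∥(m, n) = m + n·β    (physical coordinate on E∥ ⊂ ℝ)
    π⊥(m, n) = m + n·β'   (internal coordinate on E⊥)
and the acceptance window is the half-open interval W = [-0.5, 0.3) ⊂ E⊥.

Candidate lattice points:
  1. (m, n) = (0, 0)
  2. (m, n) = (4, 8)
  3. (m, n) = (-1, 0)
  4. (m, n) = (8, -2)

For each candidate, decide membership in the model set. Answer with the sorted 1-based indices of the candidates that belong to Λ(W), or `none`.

1

Numerically β ≈ 2.4142 and β' = −1/β ≈ -0.4142.
#1 (0,0): internal coord 0 + (0)·β' = +0.0000; +0.0000 ∈ [-0.5, 0.3) → IN Λ
#2 (4,8): internal coord 4 + (8)·β' = +0.6863; +0.6863 ∉ [-0.5, 0.3) → out
#3 (-1,0): internal coord -1 + (0)·β' = -1.0000; -1.0000 ∉ [-0.5, 0.3) → out
#4 (8,-2): internal coord 8 + (-2)·β' = +8.8284; +8.8284 ∉ [-0.5, 0.3) → out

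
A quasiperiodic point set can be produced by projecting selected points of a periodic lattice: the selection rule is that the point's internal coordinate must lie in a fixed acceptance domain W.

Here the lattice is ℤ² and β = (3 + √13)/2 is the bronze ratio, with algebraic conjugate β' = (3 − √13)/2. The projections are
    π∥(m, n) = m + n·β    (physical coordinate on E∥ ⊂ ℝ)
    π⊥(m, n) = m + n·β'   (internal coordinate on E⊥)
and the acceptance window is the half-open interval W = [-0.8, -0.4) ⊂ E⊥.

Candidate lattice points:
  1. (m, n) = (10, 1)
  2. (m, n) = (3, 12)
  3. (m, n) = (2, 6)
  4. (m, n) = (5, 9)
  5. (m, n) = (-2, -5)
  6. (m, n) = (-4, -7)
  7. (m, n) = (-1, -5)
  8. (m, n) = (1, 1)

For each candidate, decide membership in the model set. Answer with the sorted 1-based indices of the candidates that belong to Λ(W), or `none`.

Numerically β ≈ 3.3028 and β' = −1/β ≈ -0.3028.
[1] lift (10,1): star map gives 9.6972; window check -0.8 ≤ 9.6972 < -0.4 is false → out
[2] lift (3,12): star map gives -0.6333; window check -0.8 ≤ -0.6333 < -0.4 is true → IN Λ
[3] lift (2,6): star map gives 0.1833; window check -0.8 ≤ 0.1833 < -0.4 is false → out
[4] lift (5,9): star map gives 2.2750; window check -0.8 ≤ 2.2750 < -0.4 is false → out
[5] lift (-2,-5): star map gives -0.4861; window check -0.8 ≤ -0.4861 < -0.4 is true → IN Λ
[6] lift (-4,-7): star map gives -1.8806; window check -0.8 ≤ -1.8806 < -0.4 is false → out
[7] lift (-1,-5): star map gives 0.5139; window check -0.8 ≤ 0.5139 < -0.4 is false → out
[8] lift (1,1): star map gives 0.6972; window check -0.8 ≤ 0.6972 < -0.4 is false → out

2, 5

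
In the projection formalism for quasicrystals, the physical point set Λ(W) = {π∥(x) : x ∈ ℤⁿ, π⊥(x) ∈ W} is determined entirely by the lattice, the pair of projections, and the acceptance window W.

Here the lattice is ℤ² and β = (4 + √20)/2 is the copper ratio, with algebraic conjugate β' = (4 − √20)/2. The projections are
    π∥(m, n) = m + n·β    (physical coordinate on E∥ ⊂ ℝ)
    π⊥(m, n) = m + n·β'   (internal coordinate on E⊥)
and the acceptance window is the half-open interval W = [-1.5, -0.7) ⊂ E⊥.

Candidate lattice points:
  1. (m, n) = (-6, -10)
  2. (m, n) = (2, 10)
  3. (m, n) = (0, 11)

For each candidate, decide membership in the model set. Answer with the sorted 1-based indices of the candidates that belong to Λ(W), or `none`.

none

Numerically β ≈ 4.236068 and β' = −1/β ≈ -0.236068.
[1] lift (-6,-10): star map gives -3.639320; window check -1.5 ≤ -3.639320 < -0.7 is false → out
[2] lift (2,10): star map gives -0.360680; window check -1.5 ≤ -0.360680 < -0.7 is false → out
[3] lift (0,11): star map gives -2.596748; window check -1.5 ≤ -2.596748 < -0.7 is false → out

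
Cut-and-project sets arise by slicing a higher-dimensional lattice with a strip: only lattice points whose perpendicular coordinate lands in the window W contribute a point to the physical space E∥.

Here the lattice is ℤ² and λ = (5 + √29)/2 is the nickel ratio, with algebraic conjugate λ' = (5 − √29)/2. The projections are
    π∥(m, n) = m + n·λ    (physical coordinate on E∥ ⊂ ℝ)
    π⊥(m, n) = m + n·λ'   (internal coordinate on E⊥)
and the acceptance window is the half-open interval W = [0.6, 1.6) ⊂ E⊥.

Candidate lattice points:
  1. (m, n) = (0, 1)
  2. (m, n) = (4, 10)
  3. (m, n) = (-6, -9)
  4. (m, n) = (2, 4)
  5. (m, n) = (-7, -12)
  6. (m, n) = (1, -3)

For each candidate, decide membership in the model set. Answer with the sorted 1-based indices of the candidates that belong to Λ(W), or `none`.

4, 6

Compute λ' = (5−√29)/2 = -0.1926, so π⊥(m,n) = m -0.1926·n.
candidate 1: (m,n)=(0,1) → π∥ = 0+1·λ ≈ 5.1926, π⊥ = 0+1·λ' ≈ -0.1926 ∉ [0.6, 1.6) ⇒ out
candidate 2: (m,n)=(4,10) → π∥ = 4+10·λ ≈ 55.9258, π⊥ = 4+10·λ' ≈ 2.0742 ∉ [0.6, 1.6) ⇒ out
candidate 3: (m,n)=(-6,-9) → π∥ = -6-9·λ ≈ -52.7332, π⊥ = -6-9·λ' ≈ -4.2668 ∉ [0.6, 1.6) ⇒ out
candidate 4: (m,n)=(2,4) → π∥ = 2+4·λ ≈ 22.7703, π⊥ = 2+4·λ' ≈ 1.2297 ∈ [0.6, 1.6) ⇒ IN Λ
candidate 5: (m,n)=(-7,-12) → π∥ = -7-12·λ ≈ -69.3110, π⊥ = -7-12·λ' ≈ -4.6890 ∉ [0.6, 1.6) ⇒ out
candidate 6: (m,n)=(1,-3) → π∥ = 1-3·λ ≈ -14.5777, π⊥ = 1-3·λ' ≈ 1.5777 ∈ [0.6, 1.6) ⇒ IN Λ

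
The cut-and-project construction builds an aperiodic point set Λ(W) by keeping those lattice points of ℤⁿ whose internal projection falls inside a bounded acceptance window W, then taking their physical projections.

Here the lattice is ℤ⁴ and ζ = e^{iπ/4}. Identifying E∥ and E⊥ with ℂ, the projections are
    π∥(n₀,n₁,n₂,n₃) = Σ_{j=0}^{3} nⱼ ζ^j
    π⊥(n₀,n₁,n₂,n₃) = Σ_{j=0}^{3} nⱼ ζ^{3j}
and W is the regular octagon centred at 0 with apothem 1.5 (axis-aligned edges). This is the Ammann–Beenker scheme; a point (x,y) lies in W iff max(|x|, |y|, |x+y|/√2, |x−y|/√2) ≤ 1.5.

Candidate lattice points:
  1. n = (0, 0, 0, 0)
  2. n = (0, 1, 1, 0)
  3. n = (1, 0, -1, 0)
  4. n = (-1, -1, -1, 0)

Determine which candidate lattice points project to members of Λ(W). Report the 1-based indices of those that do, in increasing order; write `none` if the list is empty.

1, 2, 3, 4

With ζ = e^{iπ/4} the internal vectors are ζ^0,ζ^3,ζ^6,ζ^9.
#1 (0, 0, 0, 0): internal (0.00000, 0.00000); octagon support 0.00000 vs apothem 1.5 → ∈ W
#2 (0, 1, 1, 0): internal (-0.70711, -0.29289); octagon support 0.70711 vs apothem 1.5 → ∈ W
#3 (1, 0, -1, 0): internal (1.00000, 1.00000); octagon support 1.41421 vs apothem 1.5 → ∈ W
#4 (-1, -1, -1, 0): internal (-0.29289, 0.29289); octagon support 0.41421 vs apothem 1.5 → ∈ W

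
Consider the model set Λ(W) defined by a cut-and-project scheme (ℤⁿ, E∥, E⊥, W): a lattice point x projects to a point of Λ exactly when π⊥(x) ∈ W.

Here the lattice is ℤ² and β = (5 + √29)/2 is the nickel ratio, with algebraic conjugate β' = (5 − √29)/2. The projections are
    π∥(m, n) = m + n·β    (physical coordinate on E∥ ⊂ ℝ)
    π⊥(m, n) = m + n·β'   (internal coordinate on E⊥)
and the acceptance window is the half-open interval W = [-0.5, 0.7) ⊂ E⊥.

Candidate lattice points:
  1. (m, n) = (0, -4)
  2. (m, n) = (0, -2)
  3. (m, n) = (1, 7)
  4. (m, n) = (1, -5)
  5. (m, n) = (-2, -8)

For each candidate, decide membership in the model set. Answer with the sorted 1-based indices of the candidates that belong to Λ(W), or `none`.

2, 3, 5

Compute β' = (5−√29)/2 = -0.1926, so π⊥(m,n) = m -0.1926·n.
#1 (0,-4): internal coord 0 + (-4)·β' = +0.7703; +0.7703 ∉ [-0.5, 0.7) → out
#2 (0,-2): internal coord 0 + (-2)·β' = +0.3852; +0.3852 ∈ [-0.5, 0.7) → IN Λ
#3 (1,7): internal coord 1 + (7)·β' = -0.3481; -0.3481 ∈ [-0.5, 0.7) → IN Λ
#4 (1,-5): internal coord 1 + (-5)·β' = +1.9629; +1.9629 ∉ [-0.5, 0.7) → out
#5 (-2,-8): internal coord -2 + (-8)·β' = -0.4593; -0.4593 ∈ [-0.5, 0.7) → IN Λ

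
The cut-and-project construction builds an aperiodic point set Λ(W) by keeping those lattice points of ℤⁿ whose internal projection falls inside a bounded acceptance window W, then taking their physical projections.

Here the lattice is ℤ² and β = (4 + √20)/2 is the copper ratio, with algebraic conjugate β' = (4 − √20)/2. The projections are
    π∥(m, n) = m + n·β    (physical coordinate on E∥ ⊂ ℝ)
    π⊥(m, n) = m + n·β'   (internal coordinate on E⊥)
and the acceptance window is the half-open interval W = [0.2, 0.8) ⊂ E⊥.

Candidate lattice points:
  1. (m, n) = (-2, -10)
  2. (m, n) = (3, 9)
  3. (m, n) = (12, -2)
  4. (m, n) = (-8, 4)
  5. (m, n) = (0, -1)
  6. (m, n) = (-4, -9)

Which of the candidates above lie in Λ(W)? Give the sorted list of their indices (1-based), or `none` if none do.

β' = (4−√20)/2 ≈ -0.2361.
[1] lift (-2,-10): star map gives 0.3607; window check 0.2 ≤ 0.3607 < 0.8 is true → IN Λ
[2] lift (3,9): star map gives 0.8754; window check 0.2 ≤ 0.8754 < 0.8 is false → out
[3] lift (12,-2): star map gives 12.4721; window check 0.2 ≤ 12.4721 < 0.8 is false → out
[4] lift (-8,4): star map gives -8.9443; window check 0.2 ≤ -8.9443 < 0.8 is false → out
[5] lift (0,-1): star map gives 0.2361; window check 0.2 ≤ 0.2361 < 0.8 is true → IN Λ
[6] lift (-4,-9): star map gives -1.8754; window check 0.2 ≤ -1.8754 < 0.8 is false → out

1, 5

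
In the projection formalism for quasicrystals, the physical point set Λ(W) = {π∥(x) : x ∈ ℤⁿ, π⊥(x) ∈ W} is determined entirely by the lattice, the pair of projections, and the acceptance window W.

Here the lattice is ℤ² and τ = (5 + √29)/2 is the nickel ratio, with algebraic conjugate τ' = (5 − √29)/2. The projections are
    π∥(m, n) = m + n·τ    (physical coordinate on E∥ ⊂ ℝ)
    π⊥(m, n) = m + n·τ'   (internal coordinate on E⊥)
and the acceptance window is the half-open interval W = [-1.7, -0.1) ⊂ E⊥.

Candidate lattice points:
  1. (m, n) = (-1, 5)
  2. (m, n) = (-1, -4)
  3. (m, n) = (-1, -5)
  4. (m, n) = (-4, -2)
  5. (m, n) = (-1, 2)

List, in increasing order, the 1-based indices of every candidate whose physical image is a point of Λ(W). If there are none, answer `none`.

Compute τ' = (5−√29)/2 = -0.1926, so π⊥(m,n) = m -0.1926·n.
[1] lift (-1,5): star map gives -1.9629; window check -1.7 ≤ -1.9629 < -0.1 is false → out
[2] lift (-1,-4): star map gives -0.2297; window check -1.7 ≤ -0.2297 < -0.1 is true → IN Λ
[3] lift (-1,-5): star map gives -0.0371; window check -1.7 ≤ -0.0371 < -0.1 is false → out
[4] lift (-4,-2): star map gives -3.6148; window check -1.7 ≤ -3.6148 < -0.1 is false → out
[5] lift (-1,2): star map gives -1.3852; window check -1.7 ≤ -1.3852 < -0.1 is true → IN Λ

2, 5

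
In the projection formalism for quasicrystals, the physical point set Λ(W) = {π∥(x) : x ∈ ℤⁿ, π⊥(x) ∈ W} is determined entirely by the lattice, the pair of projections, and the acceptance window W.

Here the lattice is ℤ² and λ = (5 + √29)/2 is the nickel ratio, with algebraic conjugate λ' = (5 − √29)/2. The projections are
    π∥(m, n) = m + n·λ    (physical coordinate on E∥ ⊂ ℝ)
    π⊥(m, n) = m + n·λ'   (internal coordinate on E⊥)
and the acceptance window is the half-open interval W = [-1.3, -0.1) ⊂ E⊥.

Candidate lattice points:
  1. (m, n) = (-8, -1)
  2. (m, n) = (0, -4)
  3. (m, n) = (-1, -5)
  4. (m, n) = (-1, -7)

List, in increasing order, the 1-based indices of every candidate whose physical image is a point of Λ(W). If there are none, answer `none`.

Compute λ' = (5−√29)/2 = -0.19258, so π⊥(m,n) = m -0.19258·n.
[1] lift (-8,-1): star map gives -7.80742; window check -1.3 ≤ -7.80742 < -0.1 is false → out
[2] lift (0,-4): star map gives 0.77033; window check -1.3 ≤ 0.77033 < -0.1 is false → out
[3] lift (-1,-5): star map gives -0.03709; window check -1.3 ≤ -0.03709 < -0.1 is false → out
[4] lift (-1,-7): star map gives 0.34808; window check -1.3 ≤ 0.34808 < -0.1 is false → out

none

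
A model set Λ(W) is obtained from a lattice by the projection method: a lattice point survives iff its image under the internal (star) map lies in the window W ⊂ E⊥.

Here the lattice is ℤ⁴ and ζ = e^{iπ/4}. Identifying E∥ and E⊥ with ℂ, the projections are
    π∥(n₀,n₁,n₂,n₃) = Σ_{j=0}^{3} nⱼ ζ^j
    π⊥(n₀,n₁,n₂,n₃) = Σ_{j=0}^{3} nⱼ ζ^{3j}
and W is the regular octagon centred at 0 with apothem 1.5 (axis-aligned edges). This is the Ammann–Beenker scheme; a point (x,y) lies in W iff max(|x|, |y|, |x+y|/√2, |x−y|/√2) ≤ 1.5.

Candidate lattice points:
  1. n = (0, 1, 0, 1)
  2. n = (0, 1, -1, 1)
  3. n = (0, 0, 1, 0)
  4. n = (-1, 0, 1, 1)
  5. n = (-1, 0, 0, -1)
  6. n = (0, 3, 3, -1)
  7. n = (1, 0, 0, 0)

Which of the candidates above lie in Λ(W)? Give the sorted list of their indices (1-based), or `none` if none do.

1, 3, 4, 7

Internal map: ζ^{3j} for j=0..3 gives (1,0), (−√2/2,√2/2), (0,−1), (√2/2,√2/2).
candidate 1: n = (0, 1, 0, 1) → π⊥ ≈ (+0.000000, +1.414214); max(|x|,|y|,|x±y|/√2) = 1.414214 ≤ 1.5 ⇒ ∈ W
candidate 2: n = (0, 1, -1, 1) → π⊥ ≈ (+0.000000, +2.414214); max(|x|,|y|,|x±y|/√2) = 2.414214 > 1.5 ⇒ ∉ W
candidate 3: n = (0, 0, 1, 0) → π⊥ ≈ (+0.000000, -1.000000); max(|x|,|y|,|x±y|/√2) = 1.000000 ≤ 1.5 ⇒ ∈ W
candidate 4: n = (-1, 0, 1, 1) → π⊥ ≈ (-0.292893, -0.292893); max(|x|,|y|,|x±y|/√2) = 0.414214 ≤ 1.5 ⇒ ∈ W
candidate 5: n = (-1, 0, 0, -1) → π⊥ ≈ (-1.707107, -0.707107); max(|x|,|y|,|x±y|/√2) = 1.707107 > 1.5 ⇒ ∉ W
candidate 6: n = (0, 3, 3, -1) → π⊥ ≈ (-2.828427, -1.585786); max(|x|,|y|,|x±y|/√2) = 3.121320 > 1.5 ⇒ ∉ W
candidate 7: n = (1, 0, 0, 0) → π⊥ ≈ (+1.000000, +0.000000); max(|x|,|y|,|x±y|/√2) = 1.000000 ≤ 1.5 ⇒ ∈ W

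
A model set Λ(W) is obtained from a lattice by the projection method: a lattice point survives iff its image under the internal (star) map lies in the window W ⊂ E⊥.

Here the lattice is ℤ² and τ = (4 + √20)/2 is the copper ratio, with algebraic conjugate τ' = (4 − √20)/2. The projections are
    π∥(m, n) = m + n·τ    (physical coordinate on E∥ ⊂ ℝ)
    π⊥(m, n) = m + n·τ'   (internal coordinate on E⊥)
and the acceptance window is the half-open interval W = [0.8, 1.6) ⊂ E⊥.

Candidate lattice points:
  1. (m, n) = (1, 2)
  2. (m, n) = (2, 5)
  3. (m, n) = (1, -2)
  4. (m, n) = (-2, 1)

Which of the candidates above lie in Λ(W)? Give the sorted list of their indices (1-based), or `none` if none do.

Compute τ' = (4−√20)/2 = -0.236068, so π⊥(m,n) = m -0.236068·n.
[1] lift (1,2): star map gives 0.527864; window check 0.8 ≤ 0.527864 < 1.6 is false → out
[2] lift (2,5): star map gives 0.819660; window check 0.8 ≤ 0.819660 < 1.6 is true → IN Λ
[3] lift (1,-2): star map gives 1.472136; window check 0.8 ≤ 1.472136 < 1.6 is true → IN Λ
[4] lift (-2,1): star map gives -2.236068; window check 0.8 ≤ -2.236068 < 1.6 is false → out

2, 3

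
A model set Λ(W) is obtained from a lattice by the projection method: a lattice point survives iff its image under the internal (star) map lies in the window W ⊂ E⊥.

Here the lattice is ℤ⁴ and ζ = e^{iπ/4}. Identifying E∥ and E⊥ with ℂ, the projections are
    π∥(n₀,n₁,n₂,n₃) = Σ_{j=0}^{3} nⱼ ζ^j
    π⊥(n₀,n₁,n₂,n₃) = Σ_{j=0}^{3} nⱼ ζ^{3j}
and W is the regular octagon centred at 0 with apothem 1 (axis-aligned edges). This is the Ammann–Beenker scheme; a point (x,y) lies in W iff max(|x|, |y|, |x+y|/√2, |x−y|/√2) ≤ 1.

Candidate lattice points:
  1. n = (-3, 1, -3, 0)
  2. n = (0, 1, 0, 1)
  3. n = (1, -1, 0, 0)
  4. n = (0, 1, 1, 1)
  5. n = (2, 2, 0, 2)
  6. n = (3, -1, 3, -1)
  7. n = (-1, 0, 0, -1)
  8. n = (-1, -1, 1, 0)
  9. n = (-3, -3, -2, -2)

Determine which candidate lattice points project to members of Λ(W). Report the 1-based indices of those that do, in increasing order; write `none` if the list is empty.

π⊥(n) = n₀ + n₁ζ³ + n₂ζ⁶ + n₃ζ⁹ where ζ = e^{iπ/4}.
candidate 1: n = (-3, 1, -3, 0) → π⊥ ≈ (-3.707107, +3.707107); max(|x|,|y|,|x±y|/√2) = 5.242641 > 1 ⇒ ∉ W
candidate 2: n = (0, 1, 0, 1) → π⊥ ≈ (+0.000000, +1.414214); max(|x|,|y|,|x±y|/√2) = 1.414214 > 1 ⇒ ∉ W
candidate 3: n = (1, -1, 0, 0) → π⊥ ≈ (+1.707107, -0.707107); max(|x|,|y|,|x±y|/√2) = 1.707107 > 1 ⇒ ∉ W
candidate 4: n = (0, 1, 1, 1) → π⊥ ≈ (+0.000000, +0.414214); max(|x|,|y|,|x±y|/√2) = 0.414214 ≤ 1 ⇒ ∈ W
candidate 5: n = (2, 2, 0, 2) → π⊥ ≈ (+2.000000, +2.828427); max(|x|,|y|,|x±y|/√2) = 3.414214 > 1 ⇒ ∉ W
candidate 6: n = (3, -1, 3, -1) → π⊥ ≈ (+3.000000, -4.414214); max(|x|,|y|,|x±y|/√2) = 5.242641 > 1 ⇒ ∉ W
candidate 7: n = (-1, 0, 0, -1) → π⊥ ≈ (-1.707107, -0.707107); max(|x|,|y|,|x±y|/√2) = 1.707107 > 1 ⇒ ∉ W
candidate 8: n = (-1, -1, 1, 0) → π⊥ ≈ (-0.292893, -1.707107); max(|x|,|y|,|x±y|/√2) = 1.707107 > 1 ⇒ ∉ W
candidate 9: n = (-3, -3, -2, -2) → π⊥ ≈ (-2.292893, -1.535534); max(|x|,|y|,|x±y|/√2) = 2.707107 > 1 ⇒ ∉ W

4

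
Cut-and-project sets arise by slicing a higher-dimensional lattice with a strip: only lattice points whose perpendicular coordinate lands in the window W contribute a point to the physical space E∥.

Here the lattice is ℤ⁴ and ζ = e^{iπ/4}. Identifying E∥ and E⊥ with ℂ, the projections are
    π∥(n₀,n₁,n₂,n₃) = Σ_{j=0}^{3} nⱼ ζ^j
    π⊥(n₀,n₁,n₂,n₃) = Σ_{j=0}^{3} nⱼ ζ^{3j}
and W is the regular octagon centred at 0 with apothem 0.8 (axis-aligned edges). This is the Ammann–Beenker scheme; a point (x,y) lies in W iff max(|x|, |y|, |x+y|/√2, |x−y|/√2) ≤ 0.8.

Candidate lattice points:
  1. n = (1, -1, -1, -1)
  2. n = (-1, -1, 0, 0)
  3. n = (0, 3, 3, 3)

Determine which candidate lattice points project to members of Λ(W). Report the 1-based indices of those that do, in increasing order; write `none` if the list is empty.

With ζ = e^{iπ/4} the internal vectors are ζ^0,ζ^3,ζ^6,ζ^9.
#1 (1, -1, -1, -1): internal (1.000000, -0.414214); octagon support 1.000000 vs apothem 0.8 → ∉ W
#2 (-1, -1, 0, 0): internal (-0.292893, -0.707107); octagon support 0.707107 vs apothem 0.8 → ∈ W
#3 (0, 3, 3, 3): internal (0.000000, 1.242641); octagon support 1.242641 vs apothem 0.8 → ∉ W

2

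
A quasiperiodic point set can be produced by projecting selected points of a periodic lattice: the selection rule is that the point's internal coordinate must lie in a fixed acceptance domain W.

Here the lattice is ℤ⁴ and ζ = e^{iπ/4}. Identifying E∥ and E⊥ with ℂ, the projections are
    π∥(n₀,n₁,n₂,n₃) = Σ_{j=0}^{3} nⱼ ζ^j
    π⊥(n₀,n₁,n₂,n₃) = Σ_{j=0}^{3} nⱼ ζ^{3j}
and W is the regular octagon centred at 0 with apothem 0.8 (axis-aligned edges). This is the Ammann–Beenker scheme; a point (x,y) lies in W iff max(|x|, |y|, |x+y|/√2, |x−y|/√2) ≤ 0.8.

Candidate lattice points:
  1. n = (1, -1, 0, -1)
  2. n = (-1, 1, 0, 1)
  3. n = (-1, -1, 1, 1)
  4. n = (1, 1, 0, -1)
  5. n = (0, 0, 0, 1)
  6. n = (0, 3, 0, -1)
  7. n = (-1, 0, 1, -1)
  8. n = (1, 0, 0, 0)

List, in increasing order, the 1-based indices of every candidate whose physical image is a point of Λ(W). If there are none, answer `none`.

Internal map: ζ^{3j} for j=0..3 gives (1,0), (−√2/2,√2/2), (0,−1), (√2/2,√2/2).
candidate 1: n = (1, -1, 0, -1) → π⊥ ≈ (+1.0000, -1.4142); max(|x|,|y|,|x±y|/√2) = 1.7071 > 0.8 ⇒ ∉ W
candidate 2: n = (-1, 1, 0, 1) → π⊥ ≈ (-1.0000, +1.4142); max(|x|,|y|,|x±y|/√2) = 1.7071 > 0.8 ⇒ ∉ W
candidate 3: n = (-1, -1, 1, 1) → π⊥ ≈ (+0.4142, -1.0000); max(|x|,|y|,|x±y|/√2) = 1.0000 > 0.8 ⇒ ∉ W
candidate 4: n = (1, 1, 0, -1) → π⊥ ≈ (-0.4142, +0.0000); max(|x|,|y|,|x±y|/√2) = 0.4142 ≤ 0.8 ⇒ ∈ W
candidate 5: n = (0, 0, 0, 1) → π⊥ ≈ (+0.7071, +0.7071); max(|x|,|y|,|x±y|/√2) = 1.0000 > 0.8 ⇒ ∉ W
candidate 6: n = (0, 3, 0, -1) → π⊥ ≈ (-2.8284, +1.4142); max(|x|,|y|,|x±y|/√2) = 3.0000 > 0.8 ⇒ ∉ W
candidate 7: n = (-1, 0, 1, -1) → π⊥ ≈ (-1.7071, -1.7071); max(|x|,|y|,|x±y|/√2) = 2.4142 > 0.8 ⇒ ∉ W
candidate 8: n = (1, 0, 0, 0) → π⊥ ≈ (+1.0000, +0.0000); max(|x|,|y|,|x±y|/√2) = 1.0000 > 0.8 ⇒ ∉ W

4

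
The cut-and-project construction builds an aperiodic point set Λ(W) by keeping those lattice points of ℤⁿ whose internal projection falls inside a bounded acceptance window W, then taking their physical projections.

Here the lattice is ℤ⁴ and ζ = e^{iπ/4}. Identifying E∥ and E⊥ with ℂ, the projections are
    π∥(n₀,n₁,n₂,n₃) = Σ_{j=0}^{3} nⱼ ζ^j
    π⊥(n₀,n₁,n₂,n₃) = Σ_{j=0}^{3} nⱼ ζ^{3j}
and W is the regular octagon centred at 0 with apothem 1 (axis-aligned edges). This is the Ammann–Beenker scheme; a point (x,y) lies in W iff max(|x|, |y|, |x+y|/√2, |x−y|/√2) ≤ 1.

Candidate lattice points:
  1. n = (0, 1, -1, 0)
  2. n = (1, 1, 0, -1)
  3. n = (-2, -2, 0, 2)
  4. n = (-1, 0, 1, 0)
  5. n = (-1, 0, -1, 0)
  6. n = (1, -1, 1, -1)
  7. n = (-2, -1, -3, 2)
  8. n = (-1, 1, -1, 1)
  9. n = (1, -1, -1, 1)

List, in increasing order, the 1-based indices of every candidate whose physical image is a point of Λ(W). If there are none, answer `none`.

π⊥(n) = n₀ + n₁ζ³ + n₂ζ⁶ + n₃ζ⁹ where ζ = e^{iπ/4}.
candidate 1: n = (0, 1, -1, 0) → π⊥ ≈ (-0.7071, +1.7071); max(|x|,|y|,|x±y|/√2) = 1.7071 > 1 ⇒ ∉ W
candidate 2: n = (1, 1, 0, -1) → π⊥ ≈ (-0.4142, +0.0000); max(|x|,|y|,|x±y|/√2) = 0.4142 ≤ 1 ⇒ ∈ W
candidate 3: n = (-2, -2, 0, 2) → π⊥ ≈ (+0.8284, +0.0000); max(|x|,|y|,|x±y|/√2) = 0.8284 ≤ 1 ⇒ ∈ W
candidate 4: n = (-1, 0, 1, 0) → π⊥ ≈ (-1.0000, -1.0000); max(|x|,|y|,|x±y|/√2) = 1.4142 > 1 ⇒ ∉ W
candidate 5: n = (-1, 0, -1, 0) → π⊥ ≈ (-1.0000, +1.0000); max(|x|,|y|,|x±y|/√2) = 1.4142 > 1 ⇒ ∉ W
candidate 6: n = (1, -1, 1, -1) → π⊥ ≈ (+1.0000, -2.4142); max(|x|,|y|,|x±y|/√2) = 2.4142 > 1 ⇒ ∉ W
candidate 7: n = (-2, -1, -3, 2) → π⊥ ≈ (+0.1213, +3.7071); max(|x|,|y|,|x±y|/√2) = 3.7071 > 1 ⇒ ∉ W
candidate 8: n = (-1, 1, -1, 1) → π⊥ ≈ (-1.0000, +2.4142); max(|x|,|y|,|x±y|/√2) = 2.4142 > 1 ⇒ ∉ W
candidate 9: n = (1, -1, -1, 1) → π⊥ ≈ (+2.4142, +1.0000); max(|x|,|y|,|x±y|/√2) = 2.4142 > 1 ⇒ ∉ W

2, 3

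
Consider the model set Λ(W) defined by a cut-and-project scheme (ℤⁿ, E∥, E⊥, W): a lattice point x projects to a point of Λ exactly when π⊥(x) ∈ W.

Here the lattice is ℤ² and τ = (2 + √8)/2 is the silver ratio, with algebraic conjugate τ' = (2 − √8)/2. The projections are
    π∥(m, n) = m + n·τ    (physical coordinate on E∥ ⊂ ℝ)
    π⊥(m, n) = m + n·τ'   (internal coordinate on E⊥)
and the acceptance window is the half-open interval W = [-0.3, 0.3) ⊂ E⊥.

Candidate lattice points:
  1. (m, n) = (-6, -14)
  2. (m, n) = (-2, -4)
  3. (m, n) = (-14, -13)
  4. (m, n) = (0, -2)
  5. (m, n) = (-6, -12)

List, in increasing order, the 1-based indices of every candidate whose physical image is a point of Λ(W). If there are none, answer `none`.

Compute τ' = (2−√8)/2 = -0.4142, so π⊥(m,n) = m -0.4142·n.
[1] lift (-6,-14): star map gives -0.2010; window check -0.3 ≤ -0.2010 < 0.3 is true → IN Λ
[2] lift (-2,-4): star map gives -0.3431; window check -0.3 ≤ -0.3431 < 0.3 is false → out
[3] lift (-14,-13): star map gives -8.6152; window check -0.3 ≤ -8.6152 < 0.3 is false → out
[4] lift (0,-2): star map gives 0.8284; window check -0.3 ≤ 0.8284 < 0.3 is false → out
[5] lift (-6,-12): star map gives -1.0294; window check -0.3 ≤ -1.0294 < 0.3 is false → out

1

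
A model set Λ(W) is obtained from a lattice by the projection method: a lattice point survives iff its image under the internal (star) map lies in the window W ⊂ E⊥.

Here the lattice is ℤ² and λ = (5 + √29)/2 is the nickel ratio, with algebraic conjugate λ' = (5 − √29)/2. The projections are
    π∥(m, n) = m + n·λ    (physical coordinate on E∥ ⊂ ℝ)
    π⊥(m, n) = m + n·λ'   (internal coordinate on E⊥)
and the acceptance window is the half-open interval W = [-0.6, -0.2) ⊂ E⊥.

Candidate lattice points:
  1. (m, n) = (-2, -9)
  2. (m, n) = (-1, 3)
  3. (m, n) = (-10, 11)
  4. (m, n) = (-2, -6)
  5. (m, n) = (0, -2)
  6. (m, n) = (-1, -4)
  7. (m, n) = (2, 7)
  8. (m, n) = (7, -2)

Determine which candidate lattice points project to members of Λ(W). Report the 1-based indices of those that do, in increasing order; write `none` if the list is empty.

1, 6

Compute λ' = (5−√29)/2 = -0.192582, so π⊥(m,n) = m -0.192582·n.
[1] lift (-2,-9): star map gives -0.266758; window check -0.6 ≤ -0.266758 < -0.2 is true → IN Λ
[2] lift (-1,3): star map gives -1.577747; window check -0.6 ≤ -1.577747 < -0.2 is false → out
[3] lift (-10,11): star map gives -12.118406; window check -0.6 ≤ -12.118406 < -0.2 is false → out
[4] lift (-2,-6): star map gives -0.844506; window check -0.6 ≤ -0.844506 < -0.2 is false → out
[5] lift (0,-2): star map gives 0.385165; window check -0.6 ≤ 0.385165 < -0.2 is false → out
[6] lift (-1,-4): star map gives -0.229670; window check -0.6 ≤ -0.229670 < -0.2 is true → IN Λ
[7] lift (2,7): star map gives 0.651923; window check -0.6 ≤ 0.651923 < -0.2 is false → out
[8] lift (7,-2): star map gives 7.385165; window check -0.6 ≤ 7.385165 < -0.2 is false → out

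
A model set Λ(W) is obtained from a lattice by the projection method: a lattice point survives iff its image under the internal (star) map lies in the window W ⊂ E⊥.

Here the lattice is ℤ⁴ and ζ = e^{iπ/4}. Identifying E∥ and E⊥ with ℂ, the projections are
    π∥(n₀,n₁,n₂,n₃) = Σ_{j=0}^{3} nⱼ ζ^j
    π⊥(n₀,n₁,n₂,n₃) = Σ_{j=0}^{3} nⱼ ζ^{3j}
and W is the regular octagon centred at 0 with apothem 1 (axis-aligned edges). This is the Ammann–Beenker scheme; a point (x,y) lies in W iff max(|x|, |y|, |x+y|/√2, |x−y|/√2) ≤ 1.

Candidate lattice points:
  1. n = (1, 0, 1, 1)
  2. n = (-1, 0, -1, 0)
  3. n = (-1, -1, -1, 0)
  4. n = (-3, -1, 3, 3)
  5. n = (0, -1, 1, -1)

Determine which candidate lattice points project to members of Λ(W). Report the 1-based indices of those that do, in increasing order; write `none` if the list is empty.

3

Internal map: ζ^{3j} for j=0..3 gives (1,0), (−√2/2,√2/2), (0,−1), (√2/2,√2/2).
#1 (1, 0, 1, 1): internal (1.7071, -0.2929); octagon support 1.7071 vs apothem 1 → ∉ W
#2 (-1, 0, -1, 0): internal (-1.0000, 1.0000); octagon support 1.4142 vs apothem 1 → ∉ W
#3 (-1, -1, -1, 0): internal (-0.2929, 0.2929); octagon support 0.4142 vs apothem 1 → ∈ W
#4 (-3, -1, 3, 3): internal (-0.1716, -1.5858); octagon support 1.5858 vs apothem 1 → ∉ W
#5 (0, -1, 1, -1): internal (0.0000, -2.4142); octagon support 2.4142 vs apothem 1 → ∉ W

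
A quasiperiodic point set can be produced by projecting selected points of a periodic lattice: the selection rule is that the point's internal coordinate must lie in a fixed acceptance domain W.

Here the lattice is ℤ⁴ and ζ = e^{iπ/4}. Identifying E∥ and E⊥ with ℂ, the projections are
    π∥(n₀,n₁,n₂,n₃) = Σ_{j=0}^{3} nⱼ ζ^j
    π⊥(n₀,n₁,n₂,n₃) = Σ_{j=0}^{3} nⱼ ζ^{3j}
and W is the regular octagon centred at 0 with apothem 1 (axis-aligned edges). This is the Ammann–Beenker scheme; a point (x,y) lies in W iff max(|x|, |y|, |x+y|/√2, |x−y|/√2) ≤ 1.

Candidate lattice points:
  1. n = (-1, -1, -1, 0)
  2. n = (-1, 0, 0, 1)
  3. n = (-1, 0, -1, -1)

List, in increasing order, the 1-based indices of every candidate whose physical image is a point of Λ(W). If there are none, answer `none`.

1, 2

π⊥(n) = n₀ + n₁ζ³ + n₂ζ⁶ + n₃ζ⁹ where ζ = e^{iπ/4}.
candidate 1: n = (-1, -1, -1, 0) → π⊥ ≈ (-0.29289, +0.29289); max(|x|,|y|,|x±y|/√2) = 0.41421 ≤ 1 ⇒ ∈ W
candidate 2: n = (-1, 0, 0, 1) → π⊥ ≈ (-0.29289, +0.70711); max(|x|,|y|,|x±y|/√2) = 0.70711 ≤ 1 ⇒ ∈ W
candidate 3: n = (-1, 0, -1, -1) → π⊥ ≈ (-1.70711, +0.29289); max(|x|,|y|,|x±y|/√2) = 1.70711 > 1 ⇒ ∉ W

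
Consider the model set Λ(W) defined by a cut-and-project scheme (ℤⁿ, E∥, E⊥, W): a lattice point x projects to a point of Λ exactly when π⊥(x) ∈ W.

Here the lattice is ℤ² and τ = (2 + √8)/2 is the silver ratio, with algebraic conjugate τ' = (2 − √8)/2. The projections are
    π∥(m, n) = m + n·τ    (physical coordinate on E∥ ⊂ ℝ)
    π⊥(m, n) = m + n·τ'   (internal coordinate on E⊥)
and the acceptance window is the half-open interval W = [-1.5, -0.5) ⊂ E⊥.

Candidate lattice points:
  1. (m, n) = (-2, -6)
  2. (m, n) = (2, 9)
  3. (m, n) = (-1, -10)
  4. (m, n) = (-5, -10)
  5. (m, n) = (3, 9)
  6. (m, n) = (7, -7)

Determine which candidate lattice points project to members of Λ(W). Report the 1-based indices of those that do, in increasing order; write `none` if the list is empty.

Numerically τ ≈ 2.41421 and τ' = −1/τ ≈ -0.41421.
#1 (-2,-6): internal coord -2 + (-6)·τ' = +0.48528; +0.48528 ∉ [-1.5, -0.5) → out
#2 (2,9): internal coord 2 + (9)·τ' = -1.72792; -1.72792 ∉ [-1.5, -0.5) → out
#3 (-1,-10): internal coord -1 + (-10)·τ' = +3.14214; +3.14214 ∉ [-1.5, -0.5) → out
#4 (-5,-10): internal coord -5 + (-10)·τ' = -0.85786; -0.85786 ∈ [-1.5, -0.5) → IN Λ
#5 (3,9): internal coord 3 + (9)·τ' = -0.72792; -0.72792 ∈ [-1.5, -0.5) → IN Λ
#6 (7,-7): internal coord 7 + (-7)·τ' = +9.89949; +9.89949 ∉ [-1.5, -0.5) → out

4, 5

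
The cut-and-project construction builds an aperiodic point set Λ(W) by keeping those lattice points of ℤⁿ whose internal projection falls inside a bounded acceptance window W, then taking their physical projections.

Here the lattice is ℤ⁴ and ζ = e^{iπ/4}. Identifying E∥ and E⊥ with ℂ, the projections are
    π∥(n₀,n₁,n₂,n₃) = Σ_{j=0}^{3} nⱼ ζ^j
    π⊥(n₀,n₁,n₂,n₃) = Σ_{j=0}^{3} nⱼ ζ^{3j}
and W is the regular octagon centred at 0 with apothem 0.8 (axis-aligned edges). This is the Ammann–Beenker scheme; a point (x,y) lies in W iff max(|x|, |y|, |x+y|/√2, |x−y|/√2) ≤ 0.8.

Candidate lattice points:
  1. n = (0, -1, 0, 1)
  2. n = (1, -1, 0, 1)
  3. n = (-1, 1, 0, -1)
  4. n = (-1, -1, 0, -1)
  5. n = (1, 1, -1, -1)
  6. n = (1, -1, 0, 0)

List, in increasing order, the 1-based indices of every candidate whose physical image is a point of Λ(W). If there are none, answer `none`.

Internal map: ζ^{3j} for j=0..3 gives (1,0), (−√2/2,√2/2), (0,−1), (√2/2,√2/2).
#1 (0, -1, 0, 1): internal (1.41421, 0.00000); octagon support 1.41421 vs apothem 0.8 → ∉ W
#2 (1, -1, 0, 1): internal (2.41421, 0.00000); octagon support 2.41421 vs apothem 0.8 → ∉ W
#3 (-1, 1, 0, -1): internal (-2.41421, 0.00000); octagon support 2.41421 vs apothem 0.8 → ∉ W
#4 (-1, -1, 0, -1): internal (-1.00000, -1.41421); octagon support 1.70711 vs apothem 0.8 → ∉ W
#5 (1, 1, -1, -1): internal (-0.41421, 1.00000); octagon support 1.00000 vs apothem 0.8 → ∉ W
#6 (1, -1, 0, 0): internal (1.70711, -0.70711); octagon support 1.70711 vs apothem 0.8 → ∉ W

none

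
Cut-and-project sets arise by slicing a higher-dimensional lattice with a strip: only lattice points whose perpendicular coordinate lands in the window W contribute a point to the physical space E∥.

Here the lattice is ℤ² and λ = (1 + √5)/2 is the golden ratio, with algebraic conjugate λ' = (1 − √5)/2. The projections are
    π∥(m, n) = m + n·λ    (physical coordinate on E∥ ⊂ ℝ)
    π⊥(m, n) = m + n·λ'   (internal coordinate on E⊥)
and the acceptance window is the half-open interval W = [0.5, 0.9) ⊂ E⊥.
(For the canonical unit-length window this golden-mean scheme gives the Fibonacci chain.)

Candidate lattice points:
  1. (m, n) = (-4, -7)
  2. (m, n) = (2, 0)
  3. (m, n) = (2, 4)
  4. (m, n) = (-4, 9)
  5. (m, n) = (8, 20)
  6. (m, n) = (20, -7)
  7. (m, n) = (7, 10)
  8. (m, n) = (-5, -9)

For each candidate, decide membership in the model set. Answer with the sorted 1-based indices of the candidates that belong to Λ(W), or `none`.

λ' = (1−√5)/2 ≈ -0.6180.
candidate 1: (m,n)=(-4,-7) → π∥ = -4-7·λ ≈ -15.3262, π⊥ = -4-7·λ' ≈ 0.3262 ∉ [0.5, 0.9) ⇒ out
candidate 2: (m,n)=(2,0) → π∥ = 2+0·λ ≈ 2.0000, π⊥ = 2+0·λ' ≈ 2.0000 ∉ [0.5, 0.9) ⇒ out
candidate 3: (m,n)=(2,4) → π∥ = 2+4·λ ≈ 8.4721, π⊥ = 2+4·λ' ≈ -0.4721 ∉ [0.5, 0.9) ⇒ out
candidate 4: (m,n)=(-4,9) → π∥ = -4+9·λ ≈ 10.5623, π⊥ = -4+9·λ' ≈ -9.5623 ∉ [0.5, 0.9) ⇒ out
candidate 5: (m,n)=(8,20) → π∥ = 8+20·λ ≈ 40.3607, π⊥ = 8+20·λ' ≈ -4.3607 ∉ [0.5, 0.9) ⇒ out
candidate 6: (m,n)=(20,-7) → π∥ = 20-7·λ ≈ 8.6738, π⊥ = 20-7·λ' ≈ 24.3262 ∉ [0.5, 0.9) ⇒ out
candidate 7: (m,n)=(7,10) → π∥ = 7+10·λ ≈ 23.1803, π⊥ = 7+10·λ' ≈ 0.8197 ∈ [0.5, 0.9) ⇒ IN Λ
candidate 8: (m,n)=(-5,-9) → π∥ = -5-9·λ ≈ -19.5623, π⊥ = -5-9·λ' ≈ 0.5623 ∈ [0.5, 0.9) ⇒ IN Λ

7, 8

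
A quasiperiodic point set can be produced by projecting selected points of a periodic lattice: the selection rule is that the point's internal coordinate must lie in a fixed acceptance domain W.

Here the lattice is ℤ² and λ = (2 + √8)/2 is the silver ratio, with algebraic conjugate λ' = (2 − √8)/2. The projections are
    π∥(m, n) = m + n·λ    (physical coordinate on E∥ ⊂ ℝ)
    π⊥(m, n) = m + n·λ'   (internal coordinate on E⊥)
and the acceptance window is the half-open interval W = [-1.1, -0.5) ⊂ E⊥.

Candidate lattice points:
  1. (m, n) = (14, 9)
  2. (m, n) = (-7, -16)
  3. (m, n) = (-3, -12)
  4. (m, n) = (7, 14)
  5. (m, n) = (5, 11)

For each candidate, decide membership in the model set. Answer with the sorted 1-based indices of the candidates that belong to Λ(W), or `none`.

none

Numerically λ ≈ 2.4142 and λ' = −1/λ ≈ -0.4142.
[1] lift (14,9): star map gives 10.2721; window check -1.1 ≤ 10.2721 < -0.5 is false → out
[2] lift (-7,-16): star map gives -0.3726; window check -1.1 ≤ -0.3726 < -0.5 is false → out
[3] lift (-3,-12): star map gives 1.9706; window check -1.1 ≤ 1.9706 < -0.5 is false → out
[4] lift (7,14): star map gives 1.2010; window check -1.1 ≤ 1.2010 < -0.5 is false → out
[5] lift (5,11): star map gives 0.4437; window check -1.1 ≤ 0.4437 < -0.5 is false → out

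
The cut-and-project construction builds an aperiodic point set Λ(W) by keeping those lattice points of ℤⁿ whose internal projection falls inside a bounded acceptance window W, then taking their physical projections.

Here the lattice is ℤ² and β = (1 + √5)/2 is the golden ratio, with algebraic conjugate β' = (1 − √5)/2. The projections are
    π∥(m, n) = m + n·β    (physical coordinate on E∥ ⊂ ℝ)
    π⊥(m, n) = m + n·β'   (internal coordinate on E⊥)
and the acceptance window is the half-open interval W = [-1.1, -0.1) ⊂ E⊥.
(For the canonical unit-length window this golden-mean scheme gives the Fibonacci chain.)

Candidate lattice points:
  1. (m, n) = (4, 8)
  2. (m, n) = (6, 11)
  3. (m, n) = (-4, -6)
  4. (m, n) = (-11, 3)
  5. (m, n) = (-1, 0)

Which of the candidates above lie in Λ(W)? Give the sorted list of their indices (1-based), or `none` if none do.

β' = (1−√5)/2 ≈ -0.618034.
candidate 1: (m,n)=(4,8) → π∥ = 4+8·β ≈ 16.944272, π⊥ = 4+8·β' ≈ -0.944272 ∈ [-1.1, -0.1) ⇒ IN Λ
candidate 2: (m,n)=(6,11) → π∥ = 6+11·β ≈ 23.798374, π⊥ = 6+11·β' ≈ -0.798374 ∈ [-1.1, -0.1) ⇒ IN Λ
candidate 3: (m,n)=(-4,-6) → π∥ = -4-6·β ≈ -13.708204, π⊥ = -4-6·β' ≈ -0.291796 ∈ [-1.1, -0.1) ⇒ IN Λ
candidate 4: (m,n)=(-11,3) → π∥ = -11+3·β ≈ -6.145898, π⊥ = -11+3·β' ≈ -12.854102 ∉ [-1.1, -0.1) ⇒ out
candidate 5: (m,n)=(-1,0) → π∥ = -1+0·β ≈ -1.000000, π⊥ = -1+0·β' ≈ -1.000000 ∈ [-1.1, -0.1) ⇒ IN Λ

1, 2, 3, 5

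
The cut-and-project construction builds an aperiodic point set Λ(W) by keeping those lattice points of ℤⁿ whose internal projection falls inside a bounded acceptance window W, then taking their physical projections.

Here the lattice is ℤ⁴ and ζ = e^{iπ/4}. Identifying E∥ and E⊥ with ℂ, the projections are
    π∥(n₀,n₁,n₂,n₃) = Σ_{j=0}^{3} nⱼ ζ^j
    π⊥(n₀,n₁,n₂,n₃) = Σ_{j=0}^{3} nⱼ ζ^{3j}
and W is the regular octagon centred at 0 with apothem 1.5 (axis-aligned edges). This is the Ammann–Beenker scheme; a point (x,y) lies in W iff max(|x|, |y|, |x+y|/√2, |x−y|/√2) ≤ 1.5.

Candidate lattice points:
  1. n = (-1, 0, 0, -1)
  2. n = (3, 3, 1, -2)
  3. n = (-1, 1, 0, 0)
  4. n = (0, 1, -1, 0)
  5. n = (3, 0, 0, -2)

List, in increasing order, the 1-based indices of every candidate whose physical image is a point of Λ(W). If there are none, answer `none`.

π⊥(n) = n₀ + n₁ζ³ + n₂ζ⁶ + n₃ζ⁹ where ζ = e^{iπ/4}.
#1 (-1, 0, 0, -1): internal (-1.70711, -0.70711); octagon support 1.70711 vs apothem 1.5 → ∉ W
#2 (3, 3, 1, -2): internal (-0.53553, -0.29289); octagon support 0.58579 vs apothem 1.5 → ∈ W
#3 (-1, 1, 0, 0): internal (-1.70711, 0.70711); octagon support 1.70711 vs apothem 1.5 → ∉ W
#4 (0, 1, -1, 0): internal (-0.70711, 1.70711); octagon support 1.70711 vs apothem 1.5 → ∉ W
#5 (3, 0, 0, -2): internal (1.58579, -1.41421); octagon support 2.12132 vs apothem 1.5 → ∉ W

2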